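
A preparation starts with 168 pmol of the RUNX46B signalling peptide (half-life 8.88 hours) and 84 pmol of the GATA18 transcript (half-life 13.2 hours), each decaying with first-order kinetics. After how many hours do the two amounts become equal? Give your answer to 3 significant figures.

Set 168·(1/2)^(t/8.88) = 84·(1/2)^(t/13.2).
Taking log₂: log₂(168/84) = t·(1/8.88 − 1/13.2).
log₂(2) = 1; 1/8.88 − 1/13.2 = 0.036855.
t = 1 / 0.036855 ≈ 27.133 hours.

27.1 hours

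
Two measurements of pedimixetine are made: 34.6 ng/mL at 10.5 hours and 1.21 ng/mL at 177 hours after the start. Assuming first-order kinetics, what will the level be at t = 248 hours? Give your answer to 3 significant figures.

0.290 ng/mL

Over Δt = 177 − 10.5 = 166.5 hours, the level fell by a factor of 34.6/1.21 ≈ 28.595.
n = log₂(28.595) ≈ 4.8377 half-lives, so t½ = 166.5/4.8377 ≈ 34.417 hours.
From t = 177 to t = 248: 1.21 × (1/2)^((248−177)/34.417) ≈ 0.28959 ng/mL.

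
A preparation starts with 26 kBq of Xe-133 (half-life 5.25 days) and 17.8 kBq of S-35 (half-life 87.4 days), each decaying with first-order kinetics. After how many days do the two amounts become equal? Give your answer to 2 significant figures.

3.1 days

Set 26·(1/2)^(t/5.25) = 17.8·(1/2)^(t/87.4).
Taking log₂: log₂(26/17.8) = t·(1/5.25 − 1/87.4).
log₂(1.4607) = 0.54663; 1/5.25 − 1/87.4 = 0.17903.
t = 0.54663 / 0.17903 ≈ 3.0532 days.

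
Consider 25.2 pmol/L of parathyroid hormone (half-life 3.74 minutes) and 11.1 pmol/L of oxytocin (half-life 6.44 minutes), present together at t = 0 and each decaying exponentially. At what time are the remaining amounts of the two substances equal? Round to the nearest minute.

Set 25.2·(1/2)^(t/3.74) = 11.1·(1/2)^(t/6.44).
Taking log₂: log₂(25.2/11.1) = t·(1/3.74 − 1/6.44).
log₂(2.2703) = 1.1829; 1/3.74 − 1/6.44 = 0.1121.
t = 1.1829 / 0.1121 ≈ 10.552 minutes.

11 minutes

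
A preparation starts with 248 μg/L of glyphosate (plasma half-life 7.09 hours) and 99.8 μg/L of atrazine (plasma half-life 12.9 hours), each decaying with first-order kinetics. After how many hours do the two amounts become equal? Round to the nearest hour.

Set 248·(1/2)^(t/7.09) = 99.8·(1/2)^(t/12.9).
Taking log₂: log₂(248/99.8) = t·(1/7.09 − 1/12.9).
log₂(2.485) = 1.3132; 1/7.09 − 1/12.9 = 0.063524.
t = 1.3132 / 0.063524 ≈ 20.673 hours.

21 hours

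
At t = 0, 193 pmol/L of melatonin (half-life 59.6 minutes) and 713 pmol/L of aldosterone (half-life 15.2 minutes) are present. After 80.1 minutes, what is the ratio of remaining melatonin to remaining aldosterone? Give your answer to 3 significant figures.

melatonin: 193 × (1/2)^(80.1/59.6) = 193 × (1/2)^1.344 ≈ 76.03 pmol/L.
aldosterone: 713 × (1/2)^(80.1/15.2) = 713 × (1/2)^5.2697 ≈ 18.482 pmol/L.
Ratio ≈ 76.03 / 18.482 ≈ 4.1138.

4.11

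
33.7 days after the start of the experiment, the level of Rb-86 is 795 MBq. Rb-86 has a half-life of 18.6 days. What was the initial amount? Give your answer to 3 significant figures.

Number of half-lives elapsed: n = 33.7/18.6 ≈ 1.8118.
A₀ = A × 2^n = 795 × 2^1.8118 = 795 × 3.5109 ≈ 2791.1 MBq.

2790 MBq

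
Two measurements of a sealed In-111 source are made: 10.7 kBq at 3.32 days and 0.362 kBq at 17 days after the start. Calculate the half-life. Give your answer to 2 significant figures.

2.8 days

Over Δt = 17 − 3.32 = 13.68 days, the level fell by a factor of 10.7/0.362 ≈ 29.558.
n = log₂(29.558) ≈ 4.8855 half-lives, so t½ = 13.68/4.8855 ≈ 2.8001 days.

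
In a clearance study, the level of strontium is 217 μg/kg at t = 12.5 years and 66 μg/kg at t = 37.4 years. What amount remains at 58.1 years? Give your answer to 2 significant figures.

25 μg/kg

Over Δt = 37.4 − 12.5 = 24.9 years, the level fell by a factor of 217/66 ≈ 3.2879.
n = log₂(3.2879) ≈ 1.7172 half-lives, so t½ = 24.9/1.7172 ≈ 14.501 years.
From t = 37.4 to t = 58.1: 66 × (1/2)^((58.1−37.4)/14.501) ≈ 24.537 μg/kg.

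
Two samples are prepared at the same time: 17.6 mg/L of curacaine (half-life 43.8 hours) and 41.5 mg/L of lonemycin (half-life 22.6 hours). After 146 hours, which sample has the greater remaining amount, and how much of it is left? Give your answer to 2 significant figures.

curacaine: 17.6 × (1/2)^3.3333 ≈ 1.7461 mg/L.
lonemycin: 41.5 × (1/2)^6.4602 ≈ 0.47135 mg/L.
Curacaine has more remaining, at ≈ 1.7461 mg/L.

curacaine, 1.7 mg/L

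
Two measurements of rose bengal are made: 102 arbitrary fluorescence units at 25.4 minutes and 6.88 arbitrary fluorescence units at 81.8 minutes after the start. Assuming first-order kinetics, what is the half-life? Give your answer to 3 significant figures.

14.5 minutes

Over Δt = 81.8 − 25.4 = 56.4 minutes, the level fell by a factor of 102/6.88 ≈ 14.826.
n = log₂(14.826) ≈ 3.89 half-lives, so t½ = 56.4/3.89 ≈ 14.499 minutes.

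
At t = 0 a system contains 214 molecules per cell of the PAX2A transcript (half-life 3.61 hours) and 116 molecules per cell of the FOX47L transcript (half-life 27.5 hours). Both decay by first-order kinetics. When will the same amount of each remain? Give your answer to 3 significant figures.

Set 214·(1/2)^(t/3.61) = 116·(1/2)^(t/27.5).
Taking log₂: log₂(214/116) = t·(1/3.61 − 1/27.5).
log₂(1.8448) = 0.88349; 1/3.61 − 1/27.5 = 0.24064.
t = 0.88349 / 0.24064 ≈ 3.6713 hours.

3.67 hours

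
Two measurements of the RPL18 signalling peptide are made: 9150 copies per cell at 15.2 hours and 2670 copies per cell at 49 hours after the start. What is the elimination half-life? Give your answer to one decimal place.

19.0 hours

Over Δt = 49 − 15.2 = 33.8 hours, the level fell by a factor of 9150/2670 ≈ 3.427.
n = log₂(3.427) ≈ 1.7769 half-lives, so t½ = 33.8/1.7769 ≈ 19.022 hours.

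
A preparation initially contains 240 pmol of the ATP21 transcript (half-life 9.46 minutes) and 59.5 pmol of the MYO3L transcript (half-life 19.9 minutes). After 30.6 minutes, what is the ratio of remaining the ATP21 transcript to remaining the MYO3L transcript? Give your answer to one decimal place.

1.2

ATP21 transcript: 240 × (1/2)^(30.6/9.46) = 240 × (1/2)^3.2347 ≈ 25.496 pmol.
MYO3L transcript: 59.5 × (1/2)^(30.6/19.9) = 59.5 × (1/2)^1.5377 ≈ 20.494 pmol.
Ratio ≈ 25.496 / 20.494 ≈ 1.2441.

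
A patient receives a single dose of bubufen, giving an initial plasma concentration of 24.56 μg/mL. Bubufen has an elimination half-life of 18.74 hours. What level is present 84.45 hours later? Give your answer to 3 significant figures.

1.08 μg/mL

Number of half-lives: n = 84.45/18.74 ≈ 4.5064.
Remaining = 24.56 × (1/2)^4.5064 = 24.56 × 0.043998 ≈ 1.0806 μg/mL.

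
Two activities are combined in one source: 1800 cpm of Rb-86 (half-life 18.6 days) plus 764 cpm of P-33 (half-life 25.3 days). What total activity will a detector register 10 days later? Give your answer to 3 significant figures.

1820 cpm

Rb-86: 1800 × (1/2)^(10/18.6) = 1800 × (1/2)^0.53763 ≈ 1240 cpm.
P-33: 764 × (1/2)^(10/25.3) = 764 × (1/2)^0.39526 ≈ 580.91 cpm.
Total = 1240 + 580.91 ≈ 1820.9 cpm.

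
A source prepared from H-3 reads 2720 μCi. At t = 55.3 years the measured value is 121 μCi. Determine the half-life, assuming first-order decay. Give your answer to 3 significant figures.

12.3 years

A/A₀ = 121/2720 ≈ 0.044485.
n = log₂(22.479) ≈ 4.4905 half-lives elapsed in 55.3 years.
t½ = 55.3/4.4905 ≈ 12.315 years.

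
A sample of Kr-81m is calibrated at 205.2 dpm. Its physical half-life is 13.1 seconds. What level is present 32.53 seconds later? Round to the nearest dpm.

37 dpm

Number of half-lives: n = 32.53/13.1 ≈ 2.4832.
Remaining = 205.2 × (1/2)^2.4832 = 205.2 × 0.17885 ≈ 36.699 dpm.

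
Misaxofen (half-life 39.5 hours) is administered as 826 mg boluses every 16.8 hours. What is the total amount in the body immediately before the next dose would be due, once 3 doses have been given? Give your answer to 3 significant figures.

The 3 doses were given 50.4, 33.6, 16.8 hours ago.
Total = 826·(1/2)^(50.4/39.5) + 826·(1/2)^(33.6/39.5) + 826·(1/2)^(16.8/39.5)
      = 341.1 + 458.05 + 615.1 ≈ 1414.3 mg.

1410 mg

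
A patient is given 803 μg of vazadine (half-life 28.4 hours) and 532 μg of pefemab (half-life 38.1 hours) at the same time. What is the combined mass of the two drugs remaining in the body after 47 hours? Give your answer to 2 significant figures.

480 μg

vazadine: 803 × (1/2)^(47/28.4) = 803 × (1/2)^1.6549 ≈ 255 μg.
pefemab: 532 × (1/2)^(47/38.1) = 532 × (1/2)^1.2336 ≈ 226.24 μg.
Total = 255 + 226.24 ≈ 481.23 μg.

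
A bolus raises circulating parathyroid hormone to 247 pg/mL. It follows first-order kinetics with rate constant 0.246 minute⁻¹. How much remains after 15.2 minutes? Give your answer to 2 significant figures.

5.9 pg/mL

t½ = ln 2 / λ = 0.69315 / 0.246 ≈ 2.8177 minutes.
Number of half-lives: n = 15.2/2.8177 ≈ 5.3945.
Remaining = 247 × (1/2)^5.3945 = 247 × 0.023773 ≈ 5.872 pg/mL.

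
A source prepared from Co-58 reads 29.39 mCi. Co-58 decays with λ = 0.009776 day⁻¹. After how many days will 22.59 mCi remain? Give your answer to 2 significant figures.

27 days

t½ = ln 2 / λ = 0.69315 / 0.009776 ≈ 70.903 days.
Fraction remaining = 22.59/29.39 ≈ 0.76863.
n = log₂(29.39/22.59) = ln(1.301)/ln 2 ≈ 0.37964 half-lives.
t = n × t½ = 0.37964 × 70.903 ≈ 26.918 days.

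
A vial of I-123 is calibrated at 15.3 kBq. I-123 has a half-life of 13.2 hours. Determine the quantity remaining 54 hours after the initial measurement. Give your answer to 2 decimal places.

Number of half-lives: n = 54/13.2 ≈ 4.0909.
Remaining = 15.3 × (1/2)^4.0909 = 15.3 × 0.058683 ≈ 0.89785 kBq.

0.90 kBq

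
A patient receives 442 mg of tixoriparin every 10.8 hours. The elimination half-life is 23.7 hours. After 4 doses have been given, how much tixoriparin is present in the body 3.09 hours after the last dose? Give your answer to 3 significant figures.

The 4 doses were given 35.49, 24.69, 13.89, 3.09 hours ago.
Total = 442·(1/2)^(35.49/23.7) + 442·(1/2)^(24.69/23.7) + 442·(1/2)^(13.89/23.7) + 442·(1/2)^(3.09/23.7)
      = 156.55 + 214.69 + 294.44 + 403.81 ≈ 1069.5 mg.

1070 mg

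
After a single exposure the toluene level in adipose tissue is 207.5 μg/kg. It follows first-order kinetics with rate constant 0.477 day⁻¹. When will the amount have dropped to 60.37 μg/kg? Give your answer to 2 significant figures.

t½ = ln 2 / k = 0.69315 / 0.477 ≈ 1.4531 days.
Fraction remaining = 60.37/207.5 ≈ 0.29094.
n = log₂(207.5/60.37) = ln(3.4371)/ln 2 ≈ 1.7812 half-lives.
t = n × t½ = 1.7812 × 1.4531 ≈ 2.5883 days.

2.6 days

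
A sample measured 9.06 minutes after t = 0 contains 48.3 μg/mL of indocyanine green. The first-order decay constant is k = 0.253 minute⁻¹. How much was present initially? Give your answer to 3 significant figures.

478 μg/mL

t½ = ln 2 / k = 0.69315 / 0.253 ≈ 2.7397 minutes.
Number of half-lives elapsed: n = 9.06/2.7397 ≈ 3.3069.
A₀ = A × 2^n = 48.3 × 2^3.3069 = 48.3 × 9.8965 ≈ 478 μg/mL.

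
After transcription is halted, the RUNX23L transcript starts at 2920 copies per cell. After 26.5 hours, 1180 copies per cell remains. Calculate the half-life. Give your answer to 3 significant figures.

20.3 hours

A/A₀ = 1180/2920 ≈ 0.40411.
n = log₂(2.4746) ≈ 1.3072 half-lives elapsed in 26.5 hours.
t½ = 26.5/1.3072 ≈ 20.273 hours.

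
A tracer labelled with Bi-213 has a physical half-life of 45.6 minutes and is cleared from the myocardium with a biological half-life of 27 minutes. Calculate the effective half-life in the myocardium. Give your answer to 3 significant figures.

1/t_eff = 1/t_phys + 1/t_biol = 1/45.6 + 1/27 = 0.058967 per minute.
t_eff = 45.6 × 27 / (45.6 + 27) ≈ 16.959 minutes.

17.0 minutes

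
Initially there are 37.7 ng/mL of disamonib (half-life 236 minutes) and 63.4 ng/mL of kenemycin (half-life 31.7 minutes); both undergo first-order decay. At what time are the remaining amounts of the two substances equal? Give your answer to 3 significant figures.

27.5 minutes

Set 37.7·(1/2)^(t/236) = 63.4·(1/2)^(t/31.7).
Taking log₂: log₂(37.7/63.4) = t·(1/236 − 1/31.7).
log₂(0.59464) = -0.74992; 1/236 − 1/31.7 = -0.027308.
t = -0.74992 / -0.027308 ≈ 27.461 minutes.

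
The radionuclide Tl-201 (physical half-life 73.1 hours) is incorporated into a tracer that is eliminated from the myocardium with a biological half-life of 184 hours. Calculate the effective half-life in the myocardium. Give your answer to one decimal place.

1/t_eff = 1/t_phys + 1/t_biol = 1/73.1 + 1/184 = 0.019115 per hour.
t_eff = 73.1 × 184 / (73.1 + 184) ≈ 52.316 hours.

52.3 hours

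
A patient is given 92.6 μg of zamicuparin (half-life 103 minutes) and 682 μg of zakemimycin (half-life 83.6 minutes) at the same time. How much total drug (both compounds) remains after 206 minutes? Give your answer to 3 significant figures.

zamicuparin: 92.6 × (1/2)^(206/103) = 92.6 × (1/2)^2 ≈ 23.15 μg.
zakemimycin: 682 × (1/2)^(206/83.6) = 682 × (1/2)^2.4641 ≈ 123.6 μg.
Total = 23.15 + 123.6 ≈ 146.75 μg.

147 μg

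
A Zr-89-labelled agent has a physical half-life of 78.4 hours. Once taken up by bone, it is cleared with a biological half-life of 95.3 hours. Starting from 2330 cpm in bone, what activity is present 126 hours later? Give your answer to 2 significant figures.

310 cpm

1/t_eff = 1/t_phys + 1/t_biol = 1/78.4 + 1/95.3 = 0.023248 per hour.
t_eff = 78.4 × 95.3 / (78.4 + 95.3) ≈ 43.014 hours.
Remaining = 2330 × (1/2)^(126/43.014) = 2330 × (1/2)^2.9293 ≈ 305.88 cpm.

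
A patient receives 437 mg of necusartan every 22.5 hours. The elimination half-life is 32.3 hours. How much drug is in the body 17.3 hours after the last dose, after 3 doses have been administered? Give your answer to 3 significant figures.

602 mg

The 3 doses were given 62.3, 39.8, 17.3 hours ago.
Total = 437·(1/2)^(62.3/32.3) + 437·(1/2)^(39.8/32.3) + 437·(1/2)^(17.3/32.3)
      = 114.78 + 186.02 + 301.47 ≈ 602.27 mg.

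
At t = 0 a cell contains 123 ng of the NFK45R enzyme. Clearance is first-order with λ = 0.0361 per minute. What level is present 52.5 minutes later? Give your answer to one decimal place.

t½ = ln 2 / λ = 0.69315 / 0.0361 ≈ 19.201 minutes.
Number of half-lives: n = 52.5/19.201 ≈ 2.7343.
Remaining = 123 × (1/2)^2.7343 = 123 × 0.15028 ≈ 18.485 ng.

18.5 ng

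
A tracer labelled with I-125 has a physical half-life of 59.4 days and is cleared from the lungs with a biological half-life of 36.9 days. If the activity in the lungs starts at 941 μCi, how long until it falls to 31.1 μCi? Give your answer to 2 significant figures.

110 days

1/t_eff = 1/t_phys + 1/t_biol = 1/59.4 + 1/36.9 = 0.043935 per day.
t_eff = 59.4 × 36.9 / (59.4 + 36.9) ≈ 22.761 days.
n = log₂(941/31.1) ≈ 4.9192; t = 4.9192 × 22.761 ≈ 111.96 days.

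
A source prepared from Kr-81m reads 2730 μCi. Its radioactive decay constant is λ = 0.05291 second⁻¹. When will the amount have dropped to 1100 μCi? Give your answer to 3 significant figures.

17.2 seconds

t½ = ln 2 / λ = 0.69315 / 0.05291 ≈ 13.1 seconds.
Fraction remaining = 1100/2730 ≈ 0.40293.
n = log₂(2730/1100) = ln(2.4818)/ln 2 ≈ 1.3114 half-lives.
t = n × t½ = 1.3114 × 13.1 ≈ 17.18 seconds.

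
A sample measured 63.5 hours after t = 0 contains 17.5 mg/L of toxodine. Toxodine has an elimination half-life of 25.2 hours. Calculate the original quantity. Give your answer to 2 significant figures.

Number of half-lives elapsed: n = 63.5/25.2 ≈ 2.5198.
A₀ = A × 2^n = 17.5 × 2^2.5198 = 17.5 × 5.7352 ≈ 100.37 mg/L.

100 mg/L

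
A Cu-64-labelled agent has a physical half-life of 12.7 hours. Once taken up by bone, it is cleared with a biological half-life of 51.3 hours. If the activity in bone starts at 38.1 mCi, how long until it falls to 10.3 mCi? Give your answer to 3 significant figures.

1/t_eff = 1/t_phys + 1/t_biol = 1/12.7 + 1/51.3 = 0.098233 per hour.
t_eff = 12.7 × 51.3 / (12.7 + 51.3) ≈ 10.18 hours.
n = log₂(38.1/10.3) ≈ 1.8871; t = 1.8871 × 10.18 ≈ 19.211 hours.

19.2 hours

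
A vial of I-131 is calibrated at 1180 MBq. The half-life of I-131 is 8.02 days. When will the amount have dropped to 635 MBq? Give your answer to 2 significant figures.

Fraction remaining = 635/1180 ≈ 0.53814.
n = log₂(1180/635) = ln(1.8583)/ln 2 ≈ 0.89396 half-lives.
t = n × t½ = 0.89396 × 8.02 ≈ 7.1695 days.

7.2 days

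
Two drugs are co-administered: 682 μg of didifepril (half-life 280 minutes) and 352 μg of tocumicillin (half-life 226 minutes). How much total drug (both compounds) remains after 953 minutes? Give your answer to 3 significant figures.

didifepril: 682 × (1/2)^(953/280) = 682 × (1/2)^3.4036 ≈ 64.448 μg.
tocumicillin: 352 × (1/2)^(953/226) = 352 × (1/2)^4.2168 ≈ 18.93 μg.
Total = 64.448 + 18.93 ≈ 83.378 μg.

83.4 μg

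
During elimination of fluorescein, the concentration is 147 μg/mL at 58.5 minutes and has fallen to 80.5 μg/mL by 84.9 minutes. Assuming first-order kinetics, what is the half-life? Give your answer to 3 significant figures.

Over Δt = 84.9 − 58.5 = 26.4 minutes, the level fell by a factor of 147/80.5 ≈ 1.8261.
n = log₂(1.8261) ≈ 0.86876 half-lives, so t½ = 26.4/0.86876 ≈ 30.388 minutes.

30.4 minutes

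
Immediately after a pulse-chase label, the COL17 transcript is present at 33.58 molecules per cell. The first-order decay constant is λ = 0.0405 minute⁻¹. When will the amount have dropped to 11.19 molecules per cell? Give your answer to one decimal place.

t½ = ln 2 / λ = 0.69315 / 0.0405 ≈ 17.115 minutes.
Fraction remaining = 11.19/33.58 ≈ 0.33323.
n = log₂(33.58/11.19) = ln(3.0009)/ln 2 ≈ 1.5854 half-lives.
t = n × t½ = 1.5854 × 17.115 ≈ 27.134 minutes.

27.1 minutes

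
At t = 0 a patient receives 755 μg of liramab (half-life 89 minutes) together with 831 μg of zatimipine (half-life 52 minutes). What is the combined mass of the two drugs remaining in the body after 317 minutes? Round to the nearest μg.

liramab: 755 × (1/2)^(317/89) = 755 × (1/2)^3.5618 ≈ 63.935 μg.
zatimipine: 831 × (1/2)^(317/52) = 831 × (1/2)^6.0962 ≈ 12.147 μg.
Total = 63.935 + 12.147 ≈ 76.082 μg.

76 μg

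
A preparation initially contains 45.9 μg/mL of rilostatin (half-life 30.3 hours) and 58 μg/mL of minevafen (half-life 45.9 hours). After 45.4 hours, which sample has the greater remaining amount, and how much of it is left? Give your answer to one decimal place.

minevafen, 29.2 μg/mL

rilostatin: 45.9 × (1/2)^1.4983 ≈ 16.247 μg/mL.
minevafen: 58 × (1/2)^0.98911 ≈ 29.22 μg/mL.
Minevafen has more remaining, at ≈ 29.22 μg/mL.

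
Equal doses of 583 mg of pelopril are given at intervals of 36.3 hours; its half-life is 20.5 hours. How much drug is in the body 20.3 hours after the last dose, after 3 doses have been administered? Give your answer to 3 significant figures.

405 mg

The 3 doses were given 92.9, 56.6, 20.3 hours ago.
Total = 583·(1/2)^(92.9/20.5) + 583·(1/2)^(56.6/20.5) + 583·(1/2)^(20.3/20.5)
      = 25.205 + 86.007 + 293.48 ≈ 404.69 mg.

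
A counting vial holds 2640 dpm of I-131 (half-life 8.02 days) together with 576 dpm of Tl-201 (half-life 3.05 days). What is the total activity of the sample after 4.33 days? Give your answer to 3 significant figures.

2030 dpm

I-131: 2640 × (1/2)^(4.33/8.02) = 2640 × (1/2)^0.5399 ≈ 1815.8 dpm.
Tl-201: 576 × (1/2)^(4.33/3.05) = 576 × (1/2)^1.4197 ≈ 215.31 dpm.
Total = 1815.8 + 215.31 ≈ 2031.1 dpm.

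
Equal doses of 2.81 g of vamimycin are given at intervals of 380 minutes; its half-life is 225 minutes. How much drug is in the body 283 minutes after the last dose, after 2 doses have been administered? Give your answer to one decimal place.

The 2 doses were given 663, 283 minutes ago.
Total = 2.81·(1/2)^(663/225) + 2.81·(1/2)^(283/225)
      = 0.36448 + 1.1751 ≈ 1.5396 g.

1.5 g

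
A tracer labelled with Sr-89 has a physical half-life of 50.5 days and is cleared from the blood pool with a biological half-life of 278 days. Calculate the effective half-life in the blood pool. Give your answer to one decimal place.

1/t_eff = 1/t_phys + 1/t_biol = 1/50.5 + 1/278 = 0.023399 per day.
t_eff = 50.5 × 278 / (50.5 + 278) ≈ 42.737 days.

42.7 days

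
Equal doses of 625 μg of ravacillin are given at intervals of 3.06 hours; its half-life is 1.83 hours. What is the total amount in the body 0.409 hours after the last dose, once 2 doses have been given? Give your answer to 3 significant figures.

The 2 doses were given 3.469, 0.409 hours ago.
Total = 625·(1/2)^(3.469/1.83) + 625·(1/2)^(0.409/1.83)
      = 167.97 + 535.3 ≈ 703.28 μg.

703 μg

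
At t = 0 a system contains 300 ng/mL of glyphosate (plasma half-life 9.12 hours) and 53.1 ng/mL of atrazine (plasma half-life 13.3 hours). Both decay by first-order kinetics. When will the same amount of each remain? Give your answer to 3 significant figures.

Set 300·(1/2)^(t/9.12) = 53.1·(1/2)^(t/13.3).
Taking log₂: log₂(300/53.1) = t·(1/9.12 − 1/13.3).
log₂(5.6497) = 2.4982; 1/9.12 − 1/13.3 = 0.034461.
t = 2.4982 / 0.034461 ≈ 72.493 hours.

72.5 hours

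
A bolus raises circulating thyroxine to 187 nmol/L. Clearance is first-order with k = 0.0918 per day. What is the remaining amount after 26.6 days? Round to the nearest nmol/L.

t½ = ln 2 / k = 0.69315 / 0.0918 ≈ 7.5506 days.
Number of half-lives: n = 26.6/7.5506 ≈ 3.5229.
Remaining = 187 × (1/2)^3.5229 = 187 × 0.086997 ≈ 16.268 nmol/L.

16 nmol/L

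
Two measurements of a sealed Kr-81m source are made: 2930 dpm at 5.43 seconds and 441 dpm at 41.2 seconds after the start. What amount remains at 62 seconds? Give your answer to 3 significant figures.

Over Δt = 41.2 − 5.43 = 35.77 seconds, the level fell by a factor of 2930/441 ≈ 6.644.
n = log₂(6.644) ≈ 2.7321 half-lives, so t½ = 35.77/2.7321 ≈ 13.093 seconds.
From t = 41.2 to t = 62: 441 × (1/2)^((62−41.2)/13.093) ≈ 146.62 dpm.

147 dpm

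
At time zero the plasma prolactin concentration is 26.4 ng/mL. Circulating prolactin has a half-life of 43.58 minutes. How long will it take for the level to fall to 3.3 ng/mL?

130.74 minutes

3.3/26.4 = 1/8, so 3 half-lives have elapsed.
t = 3 × 43.58 = 130.74 minutes.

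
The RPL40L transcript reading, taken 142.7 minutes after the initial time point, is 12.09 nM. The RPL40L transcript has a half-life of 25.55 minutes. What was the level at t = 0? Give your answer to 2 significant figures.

580 nM

Number of half-lives elapsed: n = 142.7/25.55 ≈ 5.5851.
A₀ = A × 2^n = 12.09 × 2^5.5851 = 12.09 × 48.005 ≈ 580.39 nM.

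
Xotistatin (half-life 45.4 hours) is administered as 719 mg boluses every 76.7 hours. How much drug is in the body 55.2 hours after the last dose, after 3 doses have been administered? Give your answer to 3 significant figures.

The 3 doses were given 208.6, 131.9, 55.2 hours ago.
Total = 719·(1/2)^(208.6/45.4) + 719·(1/2)^(131.9/45.4) + 719·(1/2)^(55.2/45.4)
      = 29.757 + 95.973 + 309.54 ≈ 435.27 mg.

435 mg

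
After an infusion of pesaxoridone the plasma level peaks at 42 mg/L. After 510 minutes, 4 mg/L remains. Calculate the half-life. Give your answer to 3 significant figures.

150 minutes

A/A₀ = 4/42 ≈ 0.095238.
n = log₂(10.5) ≈ 3.3923 half-lives elapsed in 510 minutes.
t½ = 510/3.3923 ≈ 150.34 minutes.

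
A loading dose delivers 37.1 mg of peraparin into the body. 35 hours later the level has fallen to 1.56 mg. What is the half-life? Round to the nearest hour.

A/A₀ = 1.56/37.1 ≈ 0.042049.
n = log₂(23.782) ≈ 4.5718 half-lives elapsed in 35 hours.
t½ = 35/4.5718 ≈ 7.6556 hours.

8 hours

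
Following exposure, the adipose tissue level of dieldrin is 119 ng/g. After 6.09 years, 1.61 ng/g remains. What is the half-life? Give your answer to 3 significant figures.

A/A₀ = 1.61/119 ≈ 0.013529.
n = log₂(73.913) ≈ 6.2078 half-lives elapsed in 6.09 years.
t½ = 6.09/6.2078 ≈ 0.98103 years.

0.981 years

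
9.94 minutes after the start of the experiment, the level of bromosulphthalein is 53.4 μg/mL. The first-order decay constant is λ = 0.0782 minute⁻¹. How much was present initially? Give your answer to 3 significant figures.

116 μg/mL

t½ = ln 2 / λ = 0.69315 / 0.0782 ≈ 8.8638 minutes.
Number of half-lives elapsed: n = 9.94/8.8638 ≈ 1.1214.
A₀ = A × 2^n = 53.4 × 2^1.1214 = 53.4 × 2.1756 ≈ 116.18 μg/mL.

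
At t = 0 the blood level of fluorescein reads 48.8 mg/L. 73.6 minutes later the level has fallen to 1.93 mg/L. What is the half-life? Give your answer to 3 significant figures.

15.8 minutes

A/A₀ = 1.93/48.8 ≈ 0.039549.
n = log₂(25.285) ≈ 4.6602 half-lives elapsed in 73.6 minutes.
t½ = 73.6/4.6602 ≈ 15.793 minutes.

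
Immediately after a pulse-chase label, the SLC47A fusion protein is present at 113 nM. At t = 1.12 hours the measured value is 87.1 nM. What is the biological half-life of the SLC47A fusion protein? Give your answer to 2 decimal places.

A/A₀ = 87.1/113 ≈ 0.7708.
n = log₂(1.2974) ≈ 0.37558 half-lives elapsed in 1.12 hours.
t½ = 1.12/0.37558 ≈ 2.9821 hours.

2.98 hours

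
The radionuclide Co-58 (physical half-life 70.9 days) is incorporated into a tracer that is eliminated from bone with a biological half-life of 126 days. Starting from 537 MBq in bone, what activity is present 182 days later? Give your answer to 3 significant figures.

33.3 MBq

1/t_eff = 1/t_phys + 1/t_biol = 1/70.9 + 1/126 = 0.022041 per day.
t_eff = 70.9 × 126 / (70.9 + 126) ≈ 45.37 days.
Remaining = 537 × (1/2)^(182/45.37) = 537 × (1/2)^4.0114 ≈ 33.297 MBq.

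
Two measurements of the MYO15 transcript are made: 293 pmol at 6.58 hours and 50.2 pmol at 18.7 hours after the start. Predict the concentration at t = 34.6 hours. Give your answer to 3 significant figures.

Over Δt = 18.7 − 6.58 = 12.12 hours, the level fell by a factor of 293/50.2 ≈ 5.8367.
n = log₂(5.8367) ≈ 2.5451 half-lives, so t½ = 12.12/2.5451 ≈ 4.762 hours.
From t = 18.7 to t = 34.6: 50.2 × (1/2)^((34.6−18.7)/4.762) ≈ 4.9612 pmol.

4.96 pmol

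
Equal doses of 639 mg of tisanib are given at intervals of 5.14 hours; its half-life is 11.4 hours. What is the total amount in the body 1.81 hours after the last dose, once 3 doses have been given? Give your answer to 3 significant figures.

1300 mg

The 3 doses were given 12.09, 6.95, 1.81 hours ago.
Total = 639·(1/2)^(12.09/11.4) + 639·(1/2)^(6.95/11.4) + 639·(1/2)^(1.81/11.4)
      = 306.37 + 418.77 + 572.41 ≈ 1297.6 mg.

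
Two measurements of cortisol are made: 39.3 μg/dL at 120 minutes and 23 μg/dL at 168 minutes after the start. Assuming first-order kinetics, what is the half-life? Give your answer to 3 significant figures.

Over Δt = 168 − 120 = 48 minutes, the level fell by a factor of 39.3/23 ≈ 1.7087.
n = log₂(1.7087) ≈ 0.7729 half-lives, so t½ = 48/0.7729 ≈ 62.104 minutes.

62.1 minutes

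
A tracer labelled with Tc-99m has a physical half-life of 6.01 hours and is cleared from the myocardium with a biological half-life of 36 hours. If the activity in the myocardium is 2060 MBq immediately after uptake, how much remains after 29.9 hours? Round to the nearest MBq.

1/t_eff = 1/t_phys + 1/t_biol = 1/6.01 + 1/36 = 0.19417 per hour.
t_eff = 6.01 × 36 / (6.01 + 36) ≈ 5.1502 hours.
Remaining = 2060 × (1/2)^(29.9/5.1502) = 2060 × (1/2)^5.8056 ≈ 36.831 MBq.

37 MBq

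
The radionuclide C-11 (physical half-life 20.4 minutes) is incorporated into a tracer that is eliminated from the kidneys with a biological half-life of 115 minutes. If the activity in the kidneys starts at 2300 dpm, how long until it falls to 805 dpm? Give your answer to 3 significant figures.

26.2 minutes

1/t_eff = 1/t_phys + 1/t_biol = 1/20.4 + 1/115 = 0.057715 per minute.
t_eff = 20.4 × 115 / (20.4 + 115) ≈ 17.326 minutes.
n = log₂(2300/805) ≈ 1.5146; t = 1.5146 × 17.326 ≈ 26.242 minutes.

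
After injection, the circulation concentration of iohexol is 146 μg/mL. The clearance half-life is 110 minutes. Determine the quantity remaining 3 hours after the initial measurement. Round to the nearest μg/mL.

47 μg/mL

Convert the elapsed time: 3 hours = 180 minutes.
Number of half-lives: n = 180/110 ≈ 1.6364.
Remaining = 146 × (1/2)^1.6364 = 146 × 0.32167 ≈ 46.963 μg/mL.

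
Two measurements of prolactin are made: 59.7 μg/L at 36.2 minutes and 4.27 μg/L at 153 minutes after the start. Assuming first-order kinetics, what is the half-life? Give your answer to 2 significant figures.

Over Δt = 153 − 36.2 = 116.8 minutes, the level fell by a factor of 59.7/4.27 ≈ 13.981.
n = log₂(13.981) ≈ 3.8054 half-lives, so t½ = 116.8/3.8054 ≈ 30.693 minutes.

31 minutes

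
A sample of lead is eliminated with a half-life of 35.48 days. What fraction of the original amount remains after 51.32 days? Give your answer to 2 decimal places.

0.37

n = 51.32/35.48 ≈ 1.4464 half-lives.
Fraction remaining = (1/2)^1.4464 ≈ 0.36692.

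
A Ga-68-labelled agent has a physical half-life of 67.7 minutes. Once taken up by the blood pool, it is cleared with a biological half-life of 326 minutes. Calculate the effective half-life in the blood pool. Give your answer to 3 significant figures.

56.1 minutes

1/t_eff = 1/t_phys + 1/t_biol = 1/67.7 + 1/326 = 0.017839 per minute.
t_eff = 67.7 × 326 / (67.7 + 326) ≈ 56.058 minutes.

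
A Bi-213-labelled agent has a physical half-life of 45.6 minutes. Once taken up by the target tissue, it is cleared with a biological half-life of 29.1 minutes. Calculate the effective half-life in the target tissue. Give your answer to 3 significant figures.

1/t_eff = 1/t_phys + 1/t_biol = 1/45.6 + 1/29.1 = 0.056294 per minute.
t_eff = 45.6 × 29.1 / (45.6 + 29.1) ≈ 17.764 minutes.

17.8 minutes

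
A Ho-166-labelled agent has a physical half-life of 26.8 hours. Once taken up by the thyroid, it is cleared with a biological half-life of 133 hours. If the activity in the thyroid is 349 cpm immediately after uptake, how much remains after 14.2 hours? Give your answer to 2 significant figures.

1/t_eff = 1/t_phys + 1/t_biol = 1/26.8 + 1/133 = 0.044832 per hour.
t_eff = 26.8 × 133 / (26.8 + 133) ≈ 22.305 hours.
Remaining = 349 × (1/2)^(14.2/22.305) = 349 × (1/2)^0.63662 ≈ 224.48 cpm.

220 cpm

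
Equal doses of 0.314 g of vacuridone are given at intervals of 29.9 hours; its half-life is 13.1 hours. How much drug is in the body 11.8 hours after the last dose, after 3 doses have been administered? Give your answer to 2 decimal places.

The 3 doses were given 71.6, 41.7, 11.8 hours ago.
Total = 0.314·(1/2)^(71.6/13.1) + 0.314·(1/2)^(41.7/13.1) + 0.314·(1/2)^(11.8/13.1)
      = 0.0071057 + 0.034569 + 0.16818 ≈ 0.20985 g.

0.21 g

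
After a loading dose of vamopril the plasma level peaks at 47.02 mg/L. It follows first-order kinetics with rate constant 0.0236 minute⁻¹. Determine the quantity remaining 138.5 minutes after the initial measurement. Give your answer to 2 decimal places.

t½ = ln 2 / λ = 0.69315 / 0.0236 ≈ 29.371 minutes.
Number of half-lives: n = 138.5/29.371 ≈ 4.7156.
Remaining = 47.02 × (1/2)^4.7156 = 47.02 × 0.03806 ≈ 1.7896 mg/L.

1.79 mg/L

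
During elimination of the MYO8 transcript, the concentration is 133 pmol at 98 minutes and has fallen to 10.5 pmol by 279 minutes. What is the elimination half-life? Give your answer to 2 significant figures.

49 minutes

Over Δt = 279 − 98 = 181 minutes, the level fell by a factor of 133/10.5 ≈ 12.667.
n = log₂(12.667) ≈ 3.663 half-lives, so t½ = 181/3.663 ≈ 49.414 minutes.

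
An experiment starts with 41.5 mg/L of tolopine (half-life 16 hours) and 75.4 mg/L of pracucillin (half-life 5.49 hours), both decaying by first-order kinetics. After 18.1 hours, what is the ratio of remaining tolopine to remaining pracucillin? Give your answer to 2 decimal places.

2.47

tolopine: 41.5 × (1/2)^(18.1/16) = 41.5 × (1/2)^1.1313 ≈ 18.946 mg/L.
pracucillin: 75.4 × (1/2)^(18.1/5.49) = 75.4 × (1/2)^3.2969 ≈ 7.6719 mg/L.
Ratio ≈ 18.946 / 7.6719 ≈ 2.4695.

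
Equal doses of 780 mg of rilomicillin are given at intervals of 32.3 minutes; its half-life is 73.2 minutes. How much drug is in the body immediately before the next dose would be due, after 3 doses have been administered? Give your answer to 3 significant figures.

1310 mg

The 3 doses were given 96.9, 64.6, 32.3 minutes ago.
Total = 780·(1/2)^(96.9/73.2) + 780·(1/2)^(64.6/73.2) + 780·(1/2)^(32.3/73.2)
      = 311.6 + 423.09 + 574.46 ≈ 1309.2 mg.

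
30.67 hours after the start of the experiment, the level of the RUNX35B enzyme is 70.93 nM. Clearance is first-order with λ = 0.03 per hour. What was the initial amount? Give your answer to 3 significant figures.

t½ = ln 2 / λ = 0.69315 / 0.03 ≈ 23.105 hours.
Number of half-lives elapsed: n = 30.67/23.105 ≈ 1.3274.
A₀ = A × 2^n = 70.93 × 2^1.3274 = 70.93 × 2.5095 ≈ 178 nM.

178 nM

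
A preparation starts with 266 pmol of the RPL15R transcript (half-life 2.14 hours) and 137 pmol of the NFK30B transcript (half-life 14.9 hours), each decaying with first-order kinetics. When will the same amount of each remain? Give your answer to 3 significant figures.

2.39 hours

Set 266·(1/2)^(t/2.14) = 137·(1/2)^(t/14.9).
Taking log₂: log₂(266/137) = t·(1/2.14 − 1/14.9).
log₂(1.9416) = 0.95725; 1/2.14 − 1/14.9 = 0.40018.
t = 0.95725 / 0.40018 ≈ 2.3921 hours.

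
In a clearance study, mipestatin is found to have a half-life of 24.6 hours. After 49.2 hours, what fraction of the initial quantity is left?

n = 49.2/24.6 ≈ 2 half-lives.
Fraction remaining = (1/2)^2 ≈ 0.25.

0.25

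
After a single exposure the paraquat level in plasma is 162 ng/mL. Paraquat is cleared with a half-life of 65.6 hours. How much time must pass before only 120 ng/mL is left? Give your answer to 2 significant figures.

Fraction remaining = 120/162 ≈ 0.74074.
n = log₂(162/120) = ln(1.35)/ln 2 ≈ 0.43296 half-lives.
t = n × t½ = 0.43296 × 65.6 ≈ 28.402 hours.

28 hours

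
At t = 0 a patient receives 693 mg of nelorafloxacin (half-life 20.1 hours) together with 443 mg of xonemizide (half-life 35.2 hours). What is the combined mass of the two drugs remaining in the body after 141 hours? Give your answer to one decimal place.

32.9 mg

nelorafloxacin: 693 × (1/2)^(141/20.1) = 693 × (1/2)^7.0149 ≈ 5.3583 mg.
xonemizide: 443 × (1/2)^(141/35.2) = 443 × (1/2)^4.0057 ≈ 27.579 mg.
Total = 5.3583 + 27.579 ≈ 32.937 mg.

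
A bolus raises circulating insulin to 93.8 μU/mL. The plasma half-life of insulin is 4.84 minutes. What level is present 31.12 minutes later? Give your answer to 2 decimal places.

Number of half-lives: n = 31.12/4.84 ≈ 6.4298.
Remaining = 93.8 × (1/2)^6.4298 = 93.8 × 0.0116 ≈ 1.0881 μU/mL.

1.09 μU/mL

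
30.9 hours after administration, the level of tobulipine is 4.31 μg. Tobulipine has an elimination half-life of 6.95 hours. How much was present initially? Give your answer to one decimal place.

93.9 μg

Number of half-lives elapsed: n = 30.9/6.95 ≈ 4.446.
A₀ = A × 2^n = 4.31 × 2^4.446 = 4.31 × 21.797 ≈ 93.944 μg.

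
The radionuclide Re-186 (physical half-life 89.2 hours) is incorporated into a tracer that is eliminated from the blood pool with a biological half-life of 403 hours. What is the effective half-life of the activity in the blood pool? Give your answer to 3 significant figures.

1/t_eff = 1/t_phys + 1/t_biol = 1/89.2 + 1/403 = 0.013692 per hour.
t_eff = 89.2 × 403 / (89.2 + 403) ≈ 73.035 hours.

73.0 hours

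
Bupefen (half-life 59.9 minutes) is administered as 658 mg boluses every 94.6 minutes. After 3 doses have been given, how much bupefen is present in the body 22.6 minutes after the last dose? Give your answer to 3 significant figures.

733 mg

The 3 doses were given 211.8, 117.2, 22.6 minutes ago.
Total = 658·(1/2)^(211.8/59.9) + 658·(1/2)^(117.2/59.9) + 658·(1/2)^(22.6/59.9)
      = 56.73 + 169.52 + 506.58 ≈ 732.84 mg.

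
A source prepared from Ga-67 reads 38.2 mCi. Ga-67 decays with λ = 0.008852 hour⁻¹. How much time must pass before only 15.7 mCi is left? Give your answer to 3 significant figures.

100 hours

t½ = ln 2 / λ = 0.69315 / 0.008852 ≈ 78.304 hours.
Fraction remaining = 15.7/38.2 ≈ 0.41099.
n = log₂(38.2/15.7) = ln(2.4331)/ln 2 ≈ 1.2828 half-lives.
t = n × t½ = 1.2828 × 78.304 ≈ 100.45 hours.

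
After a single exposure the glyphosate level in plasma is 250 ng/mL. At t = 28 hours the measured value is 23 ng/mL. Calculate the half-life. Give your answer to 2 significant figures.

8.1 hours

A/A₀ = 23/250 ≈ 0.092.
n = log₂(10.87) ≈ 3.4422 half-lives elapsed in 28 hours.
t½ = 28/3.4422 ≈ 8.1343 hours.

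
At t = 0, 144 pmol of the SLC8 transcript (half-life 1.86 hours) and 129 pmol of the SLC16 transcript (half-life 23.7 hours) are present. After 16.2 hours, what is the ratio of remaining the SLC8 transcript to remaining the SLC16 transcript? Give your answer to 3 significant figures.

0.00428

SLC8 transcript: 144 × (1/2)^(16.2/1.86) = 144 × (1/2)^8.7097 ≈ 0.34394 pmol.
SLC16 transcript: 129 × (1/2)^(16.2/23.7) = 129 × (1/2)^0.68354 ≈ 80.32 pmol.
Ratio ≈ 0.34394 / 80.32 ≈ 0.0042822.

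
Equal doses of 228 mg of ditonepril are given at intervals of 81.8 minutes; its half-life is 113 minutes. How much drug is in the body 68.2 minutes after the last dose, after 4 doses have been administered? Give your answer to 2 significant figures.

The 4 doses were given 313.6, 231.8, 150, 68.2 minutes ago.
Total = 228·(1/2)^(313.6/113) + 228·(1/2)^(231.8/113) + 228·(1/2)^(150/113) + 228·(1/2)^(68.2/113)
      = 33.305 + 55.008 + 90.853 + 150.06 ≈ 329.22 mg.

330 mg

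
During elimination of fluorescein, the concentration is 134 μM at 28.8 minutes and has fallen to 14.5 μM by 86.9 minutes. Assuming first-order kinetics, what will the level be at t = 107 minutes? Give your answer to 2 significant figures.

6.7 μM

Over Δt = 86.9 − 28.8 = 58.1 minutes, the level fell by a factor of 134/14.5 ≈ 9.2414.
n = log₂(9.2414) ≈ 3.2081 half-lives, so t½ = 58.1/3.2081 ≈ 18.11 minutes.
From t = 86.9 to t = 107: 14.5 × (1/2)^((107−86.9)/18.11) ≈ 6.7184 μM.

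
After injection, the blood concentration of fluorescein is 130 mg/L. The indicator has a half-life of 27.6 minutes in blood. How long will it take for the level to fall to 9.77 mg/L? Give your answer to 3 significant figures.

Fraction remaining = 9.77/130 ≈ 0.075154.
n = log₂(130/9.77) = ln(13.306)/ln 2 ≈ 3.734 half-lives.
t = n × t½ = 3.734 × 27.6 ≈ 103.06 minutes.

103 minutes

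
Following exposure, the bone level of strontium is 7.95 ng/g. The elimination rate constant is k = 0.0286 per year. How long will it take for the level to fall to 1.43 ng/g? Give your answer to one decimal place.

t½ = ln 2 / k = 0.69315 / 0.0286 ≈ 24.236 years.
Fraction remaining = 1.43/7.95 ≈ 0.17987.
n = log₂(7.95/1.43) = ln(5.5594)/ln 2 ≈ 2.4749 half-lives.
t = n × t½ = 2.4749 × 24.236 ≈ 59.982 years.

60.0 years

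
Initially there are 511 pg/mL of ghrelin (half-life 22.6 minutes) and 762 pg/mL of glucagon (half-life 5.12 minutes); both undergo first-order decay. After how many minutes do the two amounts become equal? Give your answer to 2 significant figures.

3.8 minutes

Set 511·(1/2)^(t/22.6) = 762·(1/2)^(t/5.12).
Taking log₂: log₂(511/762) = t·(1/22.6 − 1/5.12).
log₂(0.6706) = -0.57647; 1/22.6 − 1/5.12 = -0.15106.
t = -0.57647 / -0.15106 ≈ 3.816 minutes.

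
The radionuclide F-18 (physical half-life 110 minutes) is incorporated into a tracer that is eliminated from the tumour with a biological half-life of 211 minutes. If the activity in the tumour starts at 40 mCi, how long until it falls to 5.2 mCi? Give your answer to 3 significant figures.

1/t_eff = 1/t_phys + 1/t_biol = 1/110 + 1/211 = 0.01383 per minute.
t_eff = 110 × 211 / (110 + 211) ≈ 72.305 minutes.
n = log₂(40/5.2) ≈ 2.9434; t = 2.9434 × 72.305 ≈ 212.82 minutes.

213 minutes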